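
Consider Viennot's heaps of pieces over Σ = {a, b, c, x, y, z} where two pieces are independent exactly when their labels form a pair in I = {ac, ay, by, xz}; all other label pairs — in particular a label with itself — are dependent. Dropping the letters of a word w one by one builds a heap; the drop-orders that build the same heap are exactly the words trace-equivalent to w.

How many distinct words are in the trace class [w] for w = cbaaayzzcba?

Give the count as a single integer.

piece 0:c — minimal
piece 1:b rests on {0:c}
piece 2:a rests on {1:b}
piece 3:a rests on {2:a}
piece 4:a rests on {3:a}
piece 5:y rests on {0:c}
piece 6:z rests on {4:a, 5:y}
piece 7:z rests on {6:z}
piece 8:c rests on {7:z}
piece 9:b rests on {8:c}
piece 10:a rests on {9:b}
minimal pieces: {0:c}
ways to finish when only these pieces remain (= sum over removing one remaining piece with nothing left below it):
  1 left: {10}→1
  2 left: {9,10}→1
  3 left: {8,9,10}→1
  4 left: {7,8,9,10}→1
  5 left: {6,7,8,9,10}→1
  6 left: {4,6,7,8,9,10}→1  {5,6,7,8,9,10}→1
  7 left: {3,4,6,7,8,9,10}→1  {4,5,6,7,8,9,10}→2
  8 left: {2,3,4,6,7,8,9,10}→1  {3,4,5,6,7,8,9,10}→3
  9 left: {1,2,3,4,6,7,8,9,10}→1  {2,3,4,5,6,7,8,9,10}→4
  placing 0:c first → 5 extensions

5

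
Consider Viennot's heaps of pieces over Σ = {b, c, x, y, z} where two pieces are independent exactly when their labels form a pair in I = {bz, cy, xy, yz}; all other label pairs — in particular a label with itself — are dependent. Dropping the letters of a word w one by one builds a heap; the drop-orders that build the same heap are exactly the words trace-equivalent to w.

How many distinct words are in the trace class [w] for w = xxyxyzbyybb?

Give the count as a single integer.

65

0(x) covers ∅
1(x) covers 0:x
2(y) covers ∅
3(x) covers 1:x
4(y) covers 2:y
5(z) covers 3:x
6(b) covers 3:x, 4:y
7(y) covers 6:b
8(y) covers 7:y
9(b) covers 8:y
10(b) covers 9:b
floor of heap: 0:x, 2:y
completions by unplaced set U, small U first (add the entries for U minus each lowest piece of U):
  |U|=1: {5}:1  {10}:1
  |U|=2: {5,10}:2  {9,10}:1
  |U|=3: {5,9,10}:3  {8,9,10}:1
  |U|=4: {5,8,9,10}:4  {7,8,9,10}:1
  |U|=5: {5,7,8,9,10}:5  {6,7,8,9,10}:1
  |U|=6: {4,6,7,8,9,10}:1  {5,6,7,8,9,10}:6
  |U|=7: {2,4,6,7,8,9,10}:1  {3,5,6,7,8,9,10}:6  {4,5,6,7,8,9,10}:7
  |U|=8: {1,3,5,6,7,8,9,10}:6  {2,4,5,6,7,8,9,10}:8  {3,4,5,6,7,8,9,10}:13
  |U|=9: {0,1,3,5,6,7,8,9,10}:6  {1,3,4,5,6,7,8,9,10}:19  {2,3,4,5,6,7,8,9,10}:21
  start at 0(x): 40
  start at 2(y): 25
sum over floor = 65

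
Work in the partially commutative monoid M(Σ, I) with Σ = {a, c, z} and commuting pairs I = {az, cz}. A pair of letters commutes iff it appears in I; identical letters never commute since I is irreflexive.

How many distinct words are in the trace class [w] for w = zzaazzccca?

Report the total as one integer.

piece 0:z — minimal
piece 1:z rests on {0:z}
piece 2:a — minimal
piece 3:a rests on {2:a}
piece 4:z rests on {1:z}
piece 5:z rests on {4:z}
piece 6:c rests on {3:a}
piece 7:c rests on {6:c}
piece 8:c rests on {7:c}
piece 9:a rests on {8:c}
minimal pieces: {0:z, 2:a}
ways to finish when only these pieces remain (= sum over removing one remaining piece with nothing left below it):
  1 left: {5}→1  {9}→1
  2 left: {4,5}→1  {5,9}→2  {8,9}→1
  3 left: {1,4,5}→1  {4,5,9}→3  {5,8,9}→3  {7,8,9}→1
  4 left: {0,1,4,5}→1  {1,4,5,9}→4  {4,5,8,9}→6  {5,7,8,9}→4  {6,7,8,9}→1
  5 left: {0,1,4,5,9}→5  {1,4,5,8,9}→10  {3,6,7,8,9}→1  {4,5,7,8,9}→10  {5,6,7,8,9}→5
  6 left: {0,1,4,5,8,9}→15  {1,4,5,7,8,9}→20  {2,3,6,7,8,9}→1  {3,5,6,7,8,9}→6  {4,5,6,7,8,9}→15
  7 left: {0,1,4,5,7,8,9}→35  {1,4,5,6,7,8,9}→35  {2,3,5,6,7,8,9}→7  {3,4,5,6,7,8,9}→21
  8 left: {0,1,4,5,6,7,8,9}→70  {1,3,4,5,6,7,8,9}→56  {2,3,4,5,6,7,8,9}→28
  placing 0:z first → 84 extensions
  placing 2:a first → 126 extensions
total linear extensions = 210

210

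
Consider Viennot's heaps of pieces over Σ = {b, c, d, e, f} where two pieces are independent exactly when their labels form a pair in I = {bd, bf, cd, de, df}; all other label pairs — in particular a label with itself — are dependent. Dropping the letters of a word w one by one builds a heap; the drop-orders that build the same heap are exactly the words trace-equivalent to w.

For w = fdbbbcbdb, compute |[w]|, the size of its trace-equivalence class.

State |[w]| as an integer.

144

piece 0:f — minimal
piece 1:d — minimal
piece 2:b — minimal
piece 3:b rests on {2:b}
piece 4:b rests on {3:b}
piece 5:c rests on {0:f, 4:b}
piece 6:b rests on {5:c}
piece 7:d rests on {1:d}
piece 8:b rests on {6:b}
minimal pieces: {0:f, 1:d, 2:b}
ways to finish when only these pieces remain (= sum over removing one remaining piece with nothing left below it):
  1 left: {7}→1  {8}→1
  2 left: {1,7}→1  {6,8}→1  {7,8}→2
  3 left: {1,7,8}→3  {5,6,8}→1  {6,7,8}→3
  4 left: {0,5,6,8}→1  {1,6,7,8}→6  {4,5,6,8}→1  {5,6,7,8}→4
  5 left: {0,4,5,6,8}→2  {0,5,6,7,8}→5  {1,5,6,7,8}→10  {3,4,5,6,8}→1  {4,5,6,7,8}→5
  6 left: {0,1,5,6,7,8}→15  {0,3,4,5,6,8}→3  {0,4,5,6,7,8}→12  {1,4,5,6,7,8}→15  {2,3,4,5,6,8}→1  {3,4,5,6,7,8}→6
  7 left: {0,1,4,5,6,7,8}→42  {0,2,3,4,5,6,8}→4  {0,3,4,5,6,7,8}→21  {1,3,4,5,6,7,8}→21  {2,3,4,5,6,7,8}→7
  placing 0:f first → 28 extensions
  placing 1:d first → 32 extensions
  placing 2:b first → 84 extensions
total linear extensions = 144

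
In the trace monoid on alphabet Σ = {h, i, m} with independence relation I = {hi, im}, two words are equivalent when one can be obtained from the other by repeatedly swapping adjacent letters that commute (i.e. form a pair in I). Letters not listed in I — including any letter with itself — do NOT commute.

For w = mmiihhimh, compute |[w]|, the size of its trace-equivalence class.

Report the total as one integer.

#0=m has no predecessor
#1=m depends on [0:m]
#2=i has no predecessor
#3=i depends on [2:i]
#4=h depends on [1:m]
#5=h depends on [4:h]
#6=i depends on [3:i]
#7=m depends on [5:h]
#8=h depends on [7:m]
sources: [0:m, 2:i]
N(rest) = Σ N(rest − s) over sources s of rest; N(one piece) = 1:
  size 1 → [6]=1  [8]=1
  size 2 → [3,6]=1  [6,8]=2  [7,8]=1
  size 3 → [2,3,6]=1  [3,6,8]=3  [5,7,8]=1  [6,7,8]=3
  size 4 → [2,3,6,8]=4  [3,6,7,8]=6  [4,5,7,8]=1  [5,6,7,8]=4
  size 5 → [1,4,5,7,8]=1  [2,3,6,7,8]=10  [3,5,6,7,8]=10  [4,5,6,7,8]=5
  size 6 → [0,1,4,5,7,8]=1  [1,4,5,6,7,8]=6  [2,3,5,6,7,8]=20  [3,4,5,6,7,8]=15
  size 7 → [0,1,4,5,6,7,8]=7  [1,3,4,5,6,7,8]=21  [2,3,4,5,6,7,8]=35
  first=0(m) contributes 56
  first=2(i) contributes 28
|[w]| = 84

84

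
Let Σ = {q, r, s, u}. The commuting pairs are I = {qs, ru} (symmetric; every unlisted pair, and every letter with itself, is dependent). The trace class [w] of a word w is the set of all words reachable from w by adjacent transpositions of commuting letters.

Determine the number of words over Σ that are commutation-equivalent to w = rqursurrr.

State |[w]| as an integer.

8

drop 0:r onto floor
drop 1:q onto {0:r}
drop 2:u onto {1:q}
drop 3:r onto {1:q}
drop 4:s onto {2:u, 3:r}
drop 5:u onto {4:s}
drop 6:r onto {4:s}
drop 7:r onto {6:r}
drop 8:r onto {7:r}
ground layer = {0:r}
drop-orders for the pieces not yet dropped (sum over which currently-grounded one goes next):
  1 to go: {5} 1  {8} 1
  2 to go: {5,8} 2  {7,8} 1
  3 to go: {5,7,8} 3  {6,7,8} 1
  4 to go: {5,6,7,8} 4
  5 to go: {4,5,6,7,8} 4
  6 to go: {2,4,5,6,7,8} 4  {3,4,5,6,7,8} 4
  7 to go: {2,3,4,5,6,7,8} 8
  if 0:r drops first: 8 orders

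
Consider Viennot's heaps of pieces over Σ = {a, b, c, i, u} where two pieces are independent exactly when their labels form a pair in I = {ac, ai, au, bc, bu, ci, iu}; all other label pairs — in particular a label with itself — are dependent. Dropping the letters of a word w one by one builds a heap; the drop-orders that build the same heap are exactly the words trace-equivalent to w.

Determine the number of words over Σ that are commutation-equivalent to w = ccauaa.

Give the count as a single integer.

0(c) covers ∅
1(c) covers 0:c
2(a) covers ∅
3(u) covers 1:c
4(a) covers 2:a
5(a) covers 4:a
floor of heap: 0:c, 2:a
completions by unplaced set U, small U first (add the entries for U minus each lowest piece of U):
  |U|=1: {3}:1  {5}:1
  |U|=2: {1,3}:1  {3,5}:2  {4,5}:1
  |U|=3: {0,1,3}:1  {1,3,5}:3  {2,4,5}:1  {3,4,5}:3
  |U|=4: {0,1,3,5}:4  {1,3,4,5}:6  {2,3,4,5}:4
  start at 0(c): 10
  start at 2(a): 10
sum over floor = 20

20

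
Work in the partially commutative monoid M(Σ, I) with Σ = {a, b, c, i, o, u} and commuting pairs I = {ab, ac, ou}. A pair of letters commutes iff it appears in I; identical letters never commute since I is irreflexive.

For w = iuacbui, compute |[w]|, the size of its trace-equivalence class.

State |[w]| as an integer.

#0=i has no predecessor
#1=u depends on [0:i]
#2=a depends on [1:u]
#3=c depends on [1:u]
#4=b depends on [3:c]
#5=u depends on [2:a, 4:b]
#6=i depends on [5:u]
sources: [0:i]
N(rest) = Σ N(rest − s) over sources s of rest; N(one piece) = 1:
  size 1 → [6]=1
  size 2 → [5,6]=1
  size 3 → [2,5,6]=1  [4,5,6]=1
  size 4 → [2,4,5,6]=2  [3,4,5,6]=1
  size 5 → [2,3,4,5,6]=3
  first=0(i) contributes 3

3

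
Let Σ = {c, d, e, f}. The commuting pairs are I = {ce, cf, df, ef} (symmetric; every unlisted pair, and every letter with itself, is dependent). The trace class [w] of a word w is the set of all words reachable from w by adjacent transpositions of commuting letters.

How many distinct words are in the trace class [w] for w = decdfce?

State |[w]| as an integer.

28

0(d) covers ∅
1(e) covers 0:d
2(c) covers 0:d
3(d) covers 1:e, 2:c
4(f) covers ∅
5(c) covers 3:d
6(e) covers 3:d
floor of heap: 0:d, 4:f
completions by unplaced set U, small U first (add the entries for U minus each lowest piece of U):
  |U|=1: {4}:1  {5}:1  {6}:1
  |U|=2: {4,5}:2  {4,6}:2  {5,6}:2
  |U|=3: {3,5,6}:2  {4,5,6}:6
  |U|=4: {1,3,5,6}:2  {2,3,5,6}:2  {3,4,5,6}:8
  |U|=5: {1,2,3,5,6}:4  {1,3,4,5,6}:10  {2,3,4,5,6}:10
  start at 0(d): 24
  start at 4(f): 4
sum over floor = 28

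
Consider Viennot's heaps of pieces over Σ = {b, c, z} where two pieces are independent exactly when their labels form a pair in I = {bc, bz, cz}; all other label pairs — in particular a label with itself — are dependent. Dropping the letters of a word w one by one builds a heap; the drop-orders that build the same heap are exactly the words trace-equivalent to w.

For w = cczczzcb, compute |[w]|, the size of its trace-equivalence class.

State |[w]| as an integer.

280

drop 0:c onto floor
drop 1:c onto {0:c}
drop 2:z onto floor
drop 3:c onto {1:c}
drop 4:z onto {2:z}
drop 5:z onto {4:z}
drop 6:c onto {3:c}
drop 7:b onto floor
ground layer = {0:c, 2:z, 7:b}
drop-orders for the pieces not yet dropped (sum over which currently-grounded one goes next):
  1 to go: {5} 1  {6} 1  {7} 1
  2 to go: {3,6} 1  {4,5} 1  {5,6} 2  {5,7} 2  {6,7} 2
  3 to go: {1,3,6} 1  {2,4,5} 1  {3,5,6} 3  {3,6,7} 3  {4,5,6} 3  {4,5,7} 3  {5,6,7} 6
  4 to go: {0,1,3,6} 1  {1,3,5,6} 4  {1,3,6,7} 4  {2,4,5,6} 4  {2,4,5,7} 4  {3,4,5,6} 6  {3,5,6,7} 12  {4,5,6,7} 12
  5 to go: {0,1,3,5,6} 5  {0,1,3,6,7} 5  {1,3,4,5,6} 10  {1,3,5,6,7} 20  {2,3,4,5,6} 10  {2,4,5,6,7} 20  {3,4,5,6,7} 30
  6 to go: {0,1,3,4,5,6} 15  {0,1,3,5,6,7} 30  {1,2,3,4,5,6} 20  {1,3,4,5,6,7} 60  {2,3,4,5,6,7} 60
  if 0:c drops first: 140 orders
  if 2:z drops first: 105 orders
  if 7:b drops first: 35 orders
heap linearizations: 280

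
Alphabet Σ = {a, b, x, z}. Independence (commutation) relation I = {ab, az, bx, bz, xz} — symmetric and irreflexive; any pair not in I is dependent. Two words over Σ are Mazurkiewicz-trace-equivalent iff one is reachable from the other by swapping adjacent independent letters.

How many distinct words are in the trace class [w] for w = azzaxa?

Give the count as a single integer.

#0=a has no predecessor
#1=z has no predecessor
#2=z depends on [1:z]
#3=a depends on [0:a]
#4=x depends on [3:a]
#5=a depends on [4:x]
sources: [0:a, 1:z]
N(rest) = Σ N(rest − s) over sources s of rest; N(one piece) = 1:
  size 1 → [2]=1  [5]=1
  size 2 → [1,2]=1  [2,5]=2  [4,5]=1
  size 3 → [1,2,5]=3  [2,4,5]=3  [3,4,5]=1
  size 4 → [0,3,4,5]=1  [1,2,4,5]=6  [2,3,4,5]=4
  first=0(a) contributes 10
  first=1(z) contributes 5
|[w]| = 15

15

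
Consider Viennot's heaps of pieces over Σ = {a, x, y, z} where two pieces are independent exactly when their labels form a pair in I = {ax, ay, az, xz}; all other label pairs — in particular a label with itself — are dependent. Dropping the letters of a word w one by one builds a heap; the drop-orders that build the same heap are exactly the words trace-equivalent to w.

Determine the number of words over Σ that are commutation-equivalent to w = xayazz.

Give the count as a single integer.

15

drop 0:x onto floor
drop 1:a onto floor
drop 2:y onto {0:x}
drop 3:a onto {1:a}
drop 4:z onto {2:y}
drop 5:z onto {4:z}
ground layer = {0:x, 1:a}
drop-orders for the pieces not yet dropped (sum over which currently-grounded one goes next):
  1 to go: {3} 1  {5} 1
  2 to go: {1,3} 1  {3,5} 2  {4,5} 1
  3 to go: {1,3,5} 3  {2,4,5} 1  {3,4,5} 3
  4 to go: {0,2,4,5} 1  {1,3,4,5} 6  {2,3,4,5} 4
  if 0:x drops first: 10 orders
  if 1:a drops first: 5 orders
heap linearizations: 15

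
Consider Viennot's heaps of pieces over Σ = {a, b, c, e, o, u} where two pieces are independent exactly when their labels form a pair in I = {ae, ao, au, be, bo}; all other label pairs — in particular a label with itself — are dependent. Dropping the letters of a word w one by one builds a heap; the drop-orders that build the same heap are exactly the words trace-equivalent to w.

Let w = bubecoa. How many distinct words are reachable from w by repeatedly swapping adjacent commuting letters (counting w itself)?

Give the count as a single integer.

piece 0:b — minimal
piece 1:u rests on {0:b}
piece 2:b rests on {1:u}
piece 3:e rests on {1:u}
piece 4:c rests on {2:b, 3:e}
piece 5:o rests on {4:c}
piece 6:a rests on {4:c}
minimal pieces: {0:b}
ways to finish when only these pieces remain (= sum over removing one remaining piece with nothing left below it):
  1 left: {5}→1  {6}→1
  2 left: {5,6}→2
  3 left: {4,5,6}→2
  4 left: {2,4,5,6}→2  {3,4,5,6}→2
  5 left: {2,3,4,5,6}→4
  placing 0:b first → 4 extensions

4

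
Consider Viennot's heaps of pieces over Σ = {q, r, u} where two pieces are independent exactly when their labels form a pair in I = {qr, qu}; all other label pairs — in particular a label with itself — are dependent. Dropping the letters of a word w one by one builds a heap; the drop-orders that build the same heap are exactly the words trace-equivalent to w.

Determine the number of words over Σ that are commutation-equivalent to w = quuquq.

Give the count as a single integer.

0(q) covers ∅
1(u) covers ∅
2(u) covers 1:u
3(q) covers 0:q
4(u) covers 2:u
5(q) covers 3:q
floor of heap: 0:q, 1:u
completions by unplaced set U, small U first (add the entries for U minus each lowest piece of U):
  |U|=1: {4}:1  {5}:1
  |U|=2: {2,4}:1  {3,5}:1  {4,5}:2
  |U|=3: {0,3,5}:1  {1,2,4}:1  {2,4,5}:3  {3,4,5}:3
  |U|=4: {0,3,4,5}:4  {1,2,4,5}:4  {2,3,4,5}:6
  start at 0(q): 10
  start at 1(u): 10
sum over floor = 20

20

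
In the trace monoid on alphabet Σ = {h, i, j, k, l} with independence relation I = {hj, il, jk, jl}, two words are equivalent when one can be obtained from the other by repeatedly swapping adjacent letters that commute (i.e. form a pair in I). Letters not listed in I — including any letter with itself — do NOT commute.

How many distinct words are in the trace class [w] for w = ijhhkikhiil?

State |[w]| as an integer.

piece 0:i — minimal
piece 1:j rests on {0:i}
piece 2:h rests on {0:i}
piece 3:h rests on {2:h}
piece 4:k rests on {3:h}
piece 5:i rests on {1:j, 4:k}
piece 6:k rests on {5:i}
piece 7:h rests on {6:k}
piece 8:i rests on {7:h}
piece 9:i rests on {8:i}
piece 10:l rests on {7:h}
minimal pieces: {0:i}
ways to finish when only these pieces remain (= sum over removing one remaining piece with nothing left below it):
  1 left: {9}→1  {10}→1
  2 left: {8,9}→1  {9,10}→2
  3 left: {8,9,10}→3
  4 left: {7,8,9,10}→3
  5 left: {6,7,8,9,10}→3
  6 left: {5,6,7,8,9,10}→3
  7 left: {1,5,6,7,8,9,10}→3  {4,5,6,7,8,9,10}→3
  8 left: {1,4,5,6,7,8,9,10}→6  {3,4,5,6,7,8,9,10}→3
  9 left: {1,3,4,5,6,7,8,9,10}→9  {2,3,4,5,6,7,8,9,10}→3
  placing 0:i first → 12 extensions

12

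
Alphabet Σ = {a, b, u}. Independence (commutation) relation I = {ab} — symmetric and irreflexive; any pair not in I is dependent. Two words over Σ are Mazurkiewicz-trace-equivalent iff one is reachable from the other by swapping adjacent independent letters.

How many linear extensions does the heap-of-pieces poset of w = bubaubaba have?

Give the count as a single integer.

0(b) covers ∅
1(u) covers 0:b
2(b) covers 1:u
3(a) covers 1:u
4(u) covers 2:b, 3:a
5(b) covers 4:u
6(a) covers 4:u
7(b) covers 5:b
8(a) covers 6:a
floor of heap: 0:b
completions by unplaced set U, small U first (add the entries for U minus each lowest piece of U):
  |U|=1: {7}:1  {8}:1
  |U|=2: {5,7}:1  {6,8}:1  {7,8}:2
  |U|=3: {5,7,8}:3  {6,7,8}:3
  |U|=4: {5,6,7,8}:6
  |U|=5: {4,5,6,7,8}:6
  |U|=6: {2,4,5,6,7,8}:6  {3,4,5,6,7,8}:6
  |U|=7: {2,3,4,5,6,7,8}:12
  start at 0(b): 12

12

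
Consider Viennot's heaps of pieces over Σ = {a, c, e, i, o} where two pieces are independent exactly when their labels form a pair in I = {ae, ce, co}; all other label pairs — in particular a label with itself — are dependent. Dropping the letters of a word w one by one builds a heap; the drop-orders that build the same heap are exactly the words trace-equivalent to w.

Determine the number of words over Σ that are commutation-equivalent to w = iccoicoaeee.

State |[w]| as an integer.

0(i) covers ∅
1(c) covers 0:i
2(c) covers 1:c
3(o) covers 0:i
4(i) covers 2:c, 3:o
5(c) covers 4:i
6(o) covers 4:i
7(a) covers 5:c, 6:o
8(e) covers 6:o
9(e) covers 8:e
10(e) covers 9:e
floor of heap: 0:i
completions by unplaced set U, small U first (add the entries for U minus each lowest piece of U):
  |U|=1: {7}:1  {10}:1
  |U|=2: {5,7}:1  {7,10}:2  {9,10}:1
  |U|=3: {5,7,10}:3  {7,9,10}:3  {8,9,10}:1
  |U|=4: {5,7,9,10}:6  {7,8,9,10}:4
  |U|=5: {5,7,8,9,10}:10  {6,7,8,9,10}:4
  |U|=6: {5,6,7,8,9,10}:14
  |U|=7: {4,5,6,7,8,9,10}:14
  |U|=8: {2,4,5,6,7,8,9,10}:14  {3,4,5,6,7,8,9,10}:14
  |U|=9: {1,2,4,5,6,7,8,9,10}:14  {2,3,4,5,6,7,8,9,10}:28
  start at 0(i): 42

42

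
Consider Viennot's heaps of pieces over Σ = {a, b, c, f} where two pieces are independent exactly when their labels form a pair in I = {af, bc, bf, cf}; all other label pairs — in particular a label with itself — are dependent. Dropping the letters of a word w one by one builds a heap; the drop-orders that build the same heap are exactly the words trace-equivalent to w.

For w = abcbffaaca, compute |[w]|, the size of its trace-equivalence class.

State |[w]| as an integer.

0(a) covers ∅
1(b) covers 0:a
2(c) covers 0:a
3(b) covers 1:b
4(f) covers ∅
5(f) covers 4:f
6(a) covers 2:c, 3:b
7(a) covers 6:a
8(c) covers 7:a
9(a) covers 8:c
floor of heap: 0:a, 4:f
completions by unplaced set U, small U first (add the entries for U minus each lowest piece of U):
  |U|=1: {5}:1  {9}:1
  |U|=2: {4,5}:1  {5,9}:2  {8,9}:1
  |U|=3: {4,5,9}:3  {5,8,9}:3  {7,8,9}:1
  |U|=4: {4,5,8,9}:6  {5,7,8,9}:4  {6,7,8,9}:1
  |U|=5: {2,6,7,8,9}:1  {3,6,7,8,9}:1  {4,5,7,8,9}:10  {5,6,7,8,9}:5
  |U|=6: {1,3,6,7,8,9}:1  {2,3,6,7,8,9}:2  {2,5,6,7,8,9}:6  {3,5,6,7,8,9}:6  {4,5,6,7,8,9}:15
  |U|=7: {1,2,3,6,7,8,9}:3  {1,3,5,6,7,8,9}:7  {2,3,5,6,7,8,9}:14  {2,4,5,6,7,8,9}:21  {3,4,5,6,7,8,9}:21
  |U|=8: {0,1,2,3,6,7,8,9}:3  {1,2,3,5,6,7,8,9}:24  {1,3,4,5,6,7,8,9}:28  {2,3,4,5,6,7,8,9}:56
  start at 0(a): 108
  start at 4(f): 27
sum over floor = 135

135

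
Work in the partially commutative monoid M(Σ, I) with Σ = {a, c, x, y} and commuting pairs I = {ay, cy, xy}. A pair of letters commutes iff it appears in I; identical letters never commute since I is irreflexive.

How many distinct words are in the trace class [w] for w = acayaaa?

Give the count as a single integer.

0(a) covers ∅
1(c) covers 0:a
2(a) covers 1:c
3(y) covers ∅
4(a) covers 2:a
5(a) covers 4:a
6(a) covers 5:a
floor of heap: 0:a, 3:y
completions by unplaced set U, small U first (add the entries for U minus each lowest piece of U):
  |U|=1: {3}:1  {6}:1
  |U|=2: {3,6}:2  {5,6}:1
  |U|=3: {3,5,6}:3  {4,5,6}:1
  |U|=4: {2,4,5,6}:1  {3,4,5,6}:4
  |U|=5: {1,2,4,5,6}:1  {2,3,4,5,6}:5
  start at 0(a): 6
  start at 3(y): 1
sum over floor = 7

7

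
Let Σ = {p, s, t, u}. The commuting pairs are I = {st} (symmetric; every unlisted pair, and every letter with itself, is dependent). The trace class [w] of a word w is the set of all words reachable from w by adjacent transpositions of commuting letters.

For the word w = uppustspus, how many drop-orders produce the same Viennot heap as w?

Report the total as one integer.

3

piece 0:u — minimal
piece 1:p rests on {0:u}
piece 2:p rests on {1:p}
piece 3:u rests on {2:p}
piece 4:s rests on {3:u}
piece 5:t rests on {3:u}
piece 6:s rests on {4:s}
piece 7:p rests on {5:t, 6:s}
piece 8:u rests on {7:p}
piece 9:s rests on {8:u}
minimal pieces: {0:u}
ways to finish when only these pieces remain (= sum over removing one remaining piece with nothing left below it):
  1 left: {9}→1
  2 left: {8,9}→1
  3 left: {7,8,9}→1
  4 left: {5,7,8,9}→1  {6,7,8,9}→1
  5 left: {4,6,7,8,9}→1  {5,6,7,8,9}→2
  6 left: {4,5,6,7,8,9}→3
  7 left: {3,4,5,6,7,8,9}→3
  8 left: {2,3,4,5,6,7,8,9}→3
  placing 0:u first → 3 extensions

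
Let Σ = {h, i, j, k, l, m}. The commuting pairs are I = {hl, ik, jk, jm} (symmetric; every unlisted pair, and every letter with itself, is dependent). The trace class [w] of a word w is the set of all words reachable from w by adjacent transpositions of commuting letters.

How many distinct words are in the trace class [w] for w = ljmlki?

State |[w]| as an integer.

0(l) covers ∅
1(j) covers 0:l
2(m) covers 0:l
3(l) covers 1:j, 2:m
4(k) covers 3:l
5(i) covers 3:l
floor of heap: 0:l
completions by unplaced set U, small U first (add the entries for U minus each lowest piece of U):
  |U|=1: {4}:1  {5}:1
  |U|=2: {4,5}:2
  |U|=3: {3,4,5}:2
  |U|=4: {1,3,4,5}:2  {2,3,4,5}:2
  start at 0(l): 4

4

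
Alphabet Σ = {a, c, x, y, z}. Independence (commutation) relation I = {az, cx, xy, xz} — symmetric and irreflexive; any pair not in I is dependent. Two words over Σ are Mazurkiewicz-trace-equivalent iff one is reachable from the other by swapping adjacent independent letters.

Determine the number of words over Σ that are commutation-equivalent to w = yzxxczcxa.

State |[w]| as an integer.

drop 0:y onto floor
drop 1:z onto {0:y}
drop 2:x onto floor
drop 3:x onto {2:x}
drop 4:c onto {1:z}
drop 5:z onto {4:c}
drop 6:c onto {5:z}
drop 7:x onto {3:x}
drop 8:a onto {6:c, 7:x}
ground layer = {0:y, 2:x}
drop-orders for the pieces not yet dropped (sum over which currently-grounded one goes next):
  1 to go: {8} 1
  2 to go: {6,8} 1  {7,8} 1
  3 to go: {3,7,8} 1  {5,6,8} 1  {6,7,8} 2
  4 to go: {2,3,7,8} 1  {3,6,7,8} 3  {4,5,6,8} 1  {5,6,7,8} 3
  5 to go: {1,4,5,6,8} 1  {2,3,6,7,8} 4  {3,5,6,7,8} 6  {4,5,6,7,8} 4
  6 to go: {0,1,4,5,6,8} 1  {1,4,5,6,7,8} 5  {2,3,5,6,7,8} 10  {3,4,5,6,7,8} 10
  7 to go: {0,1,4,5,6,7,8} 6  {1,3,4,5,6,7,8} 15  {2,3,4,5,6,7,8} 20
  if 0:y drops first: 35 orders
  if 2:x drops first: 21 orders
heap linearizations: 56

56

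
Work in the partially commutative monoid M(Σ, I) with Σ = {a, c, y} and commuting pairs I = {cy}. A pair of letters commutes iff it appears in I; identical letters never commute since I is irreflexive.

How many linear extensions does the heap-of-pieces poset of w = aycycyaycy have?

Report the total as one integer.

piece 0:a — minimal
piece 1:y rests on {0:a}
piece 2:c rests on {0:a}
piece 3:y rests on {1:y}
piece 4:c rests on {2:c}
piece 5:y rests on {3:y}
piece 6:a rests on {4:c, 5:y}
piece 7:y rests on {6:a}
piece 8:c rests on {6:a}
piece 9:y rests on {7:y}
minimal pieces: {0:a}
ways to finish when only these pieces remain (= sum over removing one remaining piece with nothing left below it):
  1 left: {8}→1  {9}→1
  2 left: {7,9}→1  {8,9}→2
  3 left: {7,8,9}→3
  4 left: {6,7,8,9}→3
  5 left: {4,6,7,8,9}→3  {5,6,7,8,9}→3
  6 left: {2,4,6,7,8,9}→3  {3,5,6,7,8,9}→3  {4,5,6,7,8,9}→6
  7 left: {1,3,5,6,7,8,9}→3  {2,4,5,6,7,8,9}→9  {3,4,5,6,7,8,9}→9
  8 left: {1,3,4,5,6,7,8,9}→12  {2,3,4,5,6,7,8,9}→18
  placing 0:a first → 30 extensions

30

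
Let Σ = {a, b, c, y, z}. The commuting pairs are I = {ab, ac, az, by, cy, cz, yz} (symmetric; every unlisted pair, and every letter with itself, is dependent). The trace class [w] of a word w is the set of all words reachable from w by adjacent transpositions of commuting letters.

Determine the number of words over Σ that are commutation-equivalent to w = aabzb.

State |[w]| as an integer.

10

drop 0:a onto floor
drop 1:a onto {0:a}
drop 2:b onto floor
drop 3:z onto {2:b}
drop 4:b onto {3:z}
ground layer = {0:a, 2:b}
drop-orders for the pieces not yet dropped (sum over which currently-grounded one goes next):
  1 to go: {1} 1  {4} 1
  2 to go: {0,1} 1  {1,4} 2  {3,4} 1
  3 to go: {0,1,4} 3  {1,3,4} 3  {2,3,4} 1
  if 0:a drops first: 4 orders
  if 2:b drops first: 6 orders
heap linearizations: 10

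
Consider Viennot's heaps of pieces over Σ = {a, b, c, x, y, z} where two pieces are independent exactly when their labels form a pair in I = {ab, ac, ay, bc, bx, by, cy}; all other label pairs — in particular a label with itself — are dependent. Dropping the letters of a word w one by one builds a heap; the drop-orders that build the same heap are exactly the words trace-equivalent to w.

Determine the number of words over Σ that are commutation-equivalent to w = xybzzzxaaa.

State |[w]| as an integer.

3

piece 0:x — minimal
piece 1:y rests on {0:x}
piece 2:b — minimal
piece 3:z rests on {1:y, 2:b}
piece 4:z rests on {3:z}
piece 5:z rests on {4:z}
piece 6:x rests on {5:z}
piece 7:a rests on {6:x}
piece 8:a rests on {7:a}
piece 9:a rests on {8:a}
minimal pieces: {0:x, 2:b}
ways to finish when only these pieces remain (= sum over removing one remaining piece with nothing left below it):
  1 left: {9}→1
  2 left: {8,9}→1
  3 left: {7,8,9}→1
  4 left: {6,7,8,9}→1
  5 left: {5,6,7,8,9}→1
  6 left: {4,5,6,7,8,9}→1
  7 left: {3,4,5,6,7,8,9}→1
  8 left: {1,3,4,5,6,7,8,9}→1  {2,3,4,5,6,7,8,9}→1
  placing 0:x first → 2 extensions
  placing 2:b first → 1 extensions
total linear extensions = 3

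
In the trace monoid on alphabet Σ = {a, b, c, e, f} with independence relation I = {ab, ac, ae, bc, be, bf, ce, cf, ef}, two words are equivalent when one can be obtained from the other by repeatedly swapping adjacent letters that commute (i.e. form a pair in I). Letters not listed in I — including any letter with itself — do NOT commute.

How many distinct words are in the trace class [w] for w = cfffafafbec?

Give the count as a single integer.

#0=c has no predecessor
#1=f has no predecessor
#2=f depends on [1:f]
#3=f depends on [2:f]
#4=a depends on [3:f]
#5=f depends on [4:a]
#6=a depends on [5:f]
#7=f depends on [6:a]
#8=b has no predecessor
#9=e has no predecessor
#10=c depends on [0:c]
sources: [0:c, 1:f, 8:b, 9:e]
N(rest) = Σ N(rest − s) over sources s of rest; N(one piece) = 1:
  size 1 → [7]=1  [8]=1  [9]=1  [10]=1
  size 2 → [0,10]=1  [6,7]=1  [7,8]=2  [7,9]=2  [7,10]=2  [8,9]=2  [8,10]=2  [9,10]=2
  size 3 → [0,7,10]=3  [0,8,10]=3  [0,9,10]=3  [5,6,7]=1  [6,7,8]=3  [6,7,9]=3  [6,7,10]=3  [7,8,9]=6  [7,8,10]=6  [7,9,10]=6  [8,9,10]=6
  size 4 → [0,6,7,10]=6  [0,7,8,10]=12  [0,7,9,10]=12  [0,8,9,10]=12  [4,5,6,7]=1  [5,6,7,8]=4  [5,6,7,9]=4  [5,6,7,10]=4  [6,7,8,9]=12  [6,7,8,10]=12  [6,7,9,10]=12  [7,8,9,10]=24
  size 5 → [0,5,6,7,10]=10  [0,6,7,8,10]=30  [0,6,7,9,10]=30  [0,7,8,9,10]=60  [3,4,5,6,7]=1  [4,5,6,7,8]=5  [4,5,6,7,9]=5  [4,5,6,7,10]=5  [5,6,7,8,9]=20  [5,6,7,8,10]=20  [5,6,7,9,10]=20  [6,7,8,9,10]=60
  size 6 → [0,4,5,6,7,10]=15  [0,5,6,7,8,10]=60  [0,5,6,7,9,10]=60  [0,6,7,8,9,10]=180  [2,3,4,5,6,7]=1  [3,4,5,6,7,8]=6  [3,4,5,6,7,9]=6  [3,4,5,6,7,10]=6  [4,5,6,7,8,9]=30  [4,5,6,7,8,10]=30  [4,5,6,7,9,10]=30  [5,6,7,8,9,10]=120
  size 7 → [0,3,4,5,6,7,10]=21  [0,4,5,6,7,8,10]=105  [0,4,5,6,7,9,10]=105  [0,5,6,7,8,9,10]=420  [1,2,3,4,5,6,7]=1  [2,3,4,5,6,7,8]=7  [2,3,4,5,6,7,9]=7  [2,3,4,5,6,7,10]=7  [3,4,5,6,7,8,9]=42  [3,4,5,6,7,8,10]=42  [3,4,5,6,7,9,10]=42  [4,5,6,7,8,9,10]=210
  size 8 → [0,2,3,4,5,6,7,10]=28  [0,3,4,5,6,7,8,10]=168  [0,3,4,5,6,7,9,10]=168  [0,4,5,6,7,8,9,10]=840  [1,2,3,4,5,6,7,8]=8  [1,2,3,4,5,6,7,9]=8  [1,2,3,4,5,6,7,10]=8  [2,3,4,5,6,7,8,9]=56  [2,3,4,5,6,7,8,10]=56  [2,3,4,5,6,7,9,10]=56  [3,4,5,6,7,8,9,10]=336
  size 9 → [0,1,2,3,4,5,6,7,10]=36  [0,2,3,4,5,6,7,8,10]=252  [0,2,3,4,5,6,7,9,10]=252  [0,3,4,5,6,7,8,9,10]=1512  [1,2,3,4,5,6,7,8,9]=72  [1,2,3,4,5,6,7,8,10]=72  [1,2,3,4,5,6,7,9,10]=72  [2,3,4,5,6,7,8,9,10]=504
  first=0(c) contributes 720
  first=1(f) contributes 2520
  first=8(b) contributes 360
  first=9(e) contributes 360
|[w]| = 3960

3960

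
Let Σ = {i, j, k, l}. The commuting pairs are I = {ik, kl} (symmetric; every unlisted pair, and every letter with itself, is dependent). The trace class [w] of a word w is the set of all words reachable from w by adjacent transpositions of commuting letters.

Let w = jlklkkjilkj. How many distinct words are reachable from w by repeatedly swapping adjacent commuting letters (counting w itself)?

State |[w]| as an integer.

piece 0:j — minimal
piece 1:l rests on {0:j}
piece 2:k rests on {0:j}
piece 3:l rests on {1:l}
piece 4:k rests on {2:k}
piece 5:k rests on {4:k}
piece 6:j rests on {3:l, 5:k}
piece 7:i rests on {6:j}
piece 8:l rests on {7:i}
piece 9:k rests on {6:j}
piece 10:j rests on {8:l, 9:k}
minimal pieces: {0:j}
ways to finish when only these pieces remain (= sum over removing one remaining piece with nothing left below it):
  1 left: {10}→1
  2 left: {8,10}→1  {9,10}→1
  3 left: {7,8,10}→1  {8,9,10}→2
  4 left: {7,8,9,10}→3
  5 left: {6,7,8,9,10}→3
  6 left: {3,6,7,8,9,10}→3  {5,6,7,8,9,10}→3
  7 left: {1,3,6,7,8,9,10}→3  {3,5,6,7,8,9,10}→6  {4,5,6,7,8,9,10}→3
  8 left: {1,3,5,6,7,8,9,10}→9  {2,4,5,6,7,8,9,10}→3  {3,4,5,6,7,8,9,10}→9
  9 left: {1,3,4,5,6,7,8,9,10}→18  {2,3,4,5,6,7,8,9,10}→12
  placing 0:j first → 30 extensions

30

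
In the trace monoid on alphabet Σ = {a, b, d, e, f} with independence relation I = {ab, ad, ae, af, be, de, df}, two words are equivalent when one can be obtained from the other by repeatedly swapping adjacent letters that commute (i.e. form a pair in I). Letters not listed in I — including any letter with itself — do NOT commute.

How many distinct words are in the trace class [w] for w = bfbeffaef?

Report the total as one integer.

18

piece 0:b — minimal
piece 1:f rests on {0:b}
piece 2:b rests on {1:f}
piece 3:e rests on {1:f}
piece 4:f rests on {2:b, 3:e}
piece 5:f rests on {4:f}
piece 6:a — minimal
piece 7:e rests on {5:f}
piece 8:f rests on {7:e}
minimal pieces: {0:b, 6:a}
ways to finish when only these pieces remain (= sum over removing one remaining piece with nothing left below it):
  1 left: {6}→1  {8}→1
  2 left: {6,8}→2  {7,8}→1
  3 left: {5,7,8}→1  {6,7,8}→3
  4 left: {4,5,7,8}→1  {5,6,7,8}→4
  5 left: {2,4,5,7,8}→1  {3,4,5,7,8}→1  {4,5,6,7,8}→5
  6 left: {2,3,4,5,7,8}→2  {2,4,5,6,7,8}→6  {3,4,5,6,7,8}→6
  7 left: {1,2,3,4,5,7,8}→2  {2,3,4,5,6,7,8}→14
  placing 0:b first → 16 extensions
  placing 6:a first → 2 extensions
total linear extensions = 18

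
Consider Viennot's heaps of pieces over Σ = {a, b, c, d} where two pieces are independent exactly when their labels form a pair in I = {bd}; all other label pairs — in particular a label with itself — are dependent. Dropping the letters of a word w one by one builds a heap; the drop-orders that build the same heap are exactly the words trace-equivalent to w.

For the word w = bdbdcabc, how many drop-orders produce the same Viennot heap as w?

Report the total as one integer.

0(b) covers ∅
1(d) covers ∅
2(b) covers 0:b
3(d) covers 1:d
4(c) covers 2:b, 3:d
5(a) covers 4:c
6(b) covers 5:a
7(c) covers 6:b
floor of heap: 0:b, 1:d
completions by unplaced set U, small U first (add the entries for U minus each lowest piece of U):
  |U|=1: {7}:1
  |U|=2: {6,7}:1
  |U|=3: {5,6,7}:1
  |U|=4: {4,5,6,7}:1
  |U|=5: {2,4,5,6,7}:1  {3,4,5,6,7}:1
  |U|=6: {0,2,4,5,6,7}:1  {1,3,4,5,6,7}:1  {2,3,4,5,6,7}:2
  start at 0(b): 3
  start at 1(d): 3
sum over floor = 6

6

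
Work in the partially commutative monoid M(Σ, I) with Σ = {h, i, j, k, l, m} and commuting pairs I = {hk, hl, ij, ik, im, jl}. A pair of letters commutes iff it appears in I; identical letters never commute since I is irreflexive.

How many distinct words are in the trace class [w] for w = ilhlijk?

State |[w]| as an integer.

15

#0=i has no predecessor
#1=l depends on [0:i]
#2=h depends on [0:i]
#3=l depends on [1:l]
#4=i depends on [2:h, 3:l]
#5=j depends on [2:h]
#6=k depends on [3:l, 5:j]
sources: [0:i]
N(rest) = Σ N(rest − s) over sources s of rest; N(one piece) = 1:
  size 1 → [4]=1  [6]=1
  size 2 → [4,6]=2  [5,6]=1
  size 3 → [3,4,6]=2  [4,5,6]=3
  size 4 → [1,3,4,6]=2  [2,4,5,6]=3  [3,4,5,6]=5
  size 5 → [1,3,4,5,6]=7  [2,3,4,5,6]=8
  first=0(i) contributes 15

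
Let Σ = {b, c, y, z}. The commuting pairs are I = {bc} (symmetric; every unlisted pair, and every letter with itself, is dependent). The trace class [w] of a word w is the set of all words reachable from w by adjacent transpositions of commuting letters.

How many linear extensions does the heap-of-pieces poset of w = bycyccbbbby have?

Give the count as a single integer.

#0=b has no predecessor
#1=y depends on [0:b]
#2=c depends on [1:y]
#3=y depends on [2:c]
#4=c depends on [3:y]
#5=c depends on [4:c]
#6=b depends on [3:y]
#7=b depends on [6:b]
#8=b depends on [7:b]
#9=b depends on [8:b]
#10=y depends on [5:c, 9:b]
sources: [0:b]
N(rest) = Σ N(rest − s) over sources s of rest; N(one piece) = 1:
  size 1 → [10]=1
  size 2 → [5,10]=1  [9,10]=1
  size 3 → [4,5,10]=1  [5,9,10]=2  [8,9,10]=1
  size 4 → [4,5,9,10]=3  [5,8,9,10]=3  [7,8,9,10]=1
  size 5 → [4,5,8,9,10]=6  [5,7,8,9,10]=4  [6,7,8,9,10]=1
  size 6 → [4,5,7,8,9,10]=10  [5,6,7,8,9,10]=5
  size 7 → [4,5,6,7,8,9,10]=15
  size 8 → [3,4,5,6,7,8,9,10]=15
  size 9 → [2,3,4,5,6,7,8,9,10]=15
  first=0(b) contributes 15

15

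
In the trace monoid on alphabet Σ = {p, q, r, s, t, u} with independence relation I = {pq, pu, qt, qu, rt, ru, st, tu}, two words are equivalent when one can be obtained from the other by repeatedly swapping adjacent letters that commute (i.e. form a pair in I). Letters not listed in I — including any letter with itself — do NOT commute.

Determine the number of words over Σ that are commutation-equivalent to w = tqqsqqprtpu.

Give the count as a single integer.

317

drop 0:t onto floor
drop 1:q onto floor
drop 2:q onto {1:q}
drop 3:s onto {2:q}
drop 4:q onto {3:s}
drop 5:q onto {4:q}
drop 6:p onto {0:t, 3:s}
drop 7:r onto {5:q, 6:p}
drop 8:t onto {6:p}
drop 9:p onto {7:r, 8:t}
drop 10:u onto {3:s}
ground layer = {0:t, 1:q}
drop-orders for the pieces not yet dropped (sum over which currently-grounded one goes next):
  1 to go: {9} 1  {10} 1
  2 to go: {7,9} 1  {8,9} 1  {9,10} 2
  3 to go: {5,7,9} 1  {7,8,9} 2  {7,9,10} 3  {8,9,10} 3
  4 to go: {4,5,7,9} 1  {5,7,8,9} 3  {5,7,9,10} 4  {6,7,8,9} 2  {7,8,9,10} 8
  5 to go: {0,6,7,8,9} 2  {4,5,7,8,9} 4  {4,5,7,9,10} 5  {5,6,7,8,9} 5  {5,7,8,9,10} 15  {6,7,8,9,10} 10
  6 to go: {0,5,6,7,8,9} 7  {0,6,7,8,9,10} 12  {4,5,6,7,8,9} 9  {4,5,7,8,9,10} 24  {5,6,7,8,9,10} 30
  7 to go: {0,4,5,6,7,8,9} 16  {0,5,6,7,8,9,10} 49  {4,5,6,7,8,9,10} 63
  8 to go: {0,4,5,6,7,8,9,10} 128  {3,4,5,6,7,8,9,10} 63
  9 to go: {0,3,4,5,6,7,8,9,10} 191  {2,3,4,5,6,7,8,9,10} 63
  if 0:t drops first: 63 orders
  if 1:q drops first: 254 orders
heap linearizations: 317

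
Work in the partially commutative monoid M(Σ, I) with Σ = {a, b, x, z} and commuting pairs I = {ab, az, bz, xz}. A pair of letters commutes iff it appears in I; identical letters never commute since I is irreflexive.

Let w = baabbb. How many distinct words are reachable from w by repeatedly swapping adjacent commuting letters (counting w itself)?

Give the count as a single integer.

15

piece 0:b — minimal
piece 1:a — minimal
piece 2:a rests on {1:a}
piece 3:b rests on {0:b}
piece 4:b rests on {3:b}
piece 5:b rests on {4:b}
minimal pieces: {0:b, 1:a}
ways to finish when only these pieces remain (= sum over removing one remaining piece with nothing left below it):
  1 left: {2}→1  {5}→1
  2 left: {1,2}→1  {2,5}→2  {4,5}→1
  3 left: {1,2,5}→3  {2,4,5}→3  {3,4,5}→1
  4 left: {0,3,4,5}→1  {1,2,4,5}→6  {2,3,4,5}→4
  placing 0:b first → 10 extensions
  placing 1:a first → 5 extensions
total linear extensions = 15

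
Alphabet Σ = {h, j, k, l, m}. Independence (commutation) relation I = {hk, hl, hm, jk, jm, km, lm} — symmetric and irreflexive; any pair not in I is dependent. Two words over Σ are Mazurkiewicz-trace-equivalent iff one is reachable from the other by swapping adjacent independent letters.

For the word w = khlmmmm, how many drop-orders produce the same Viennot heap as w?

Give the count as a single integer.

piece 0:k — minimal
piece 1:h — minimal
piece 2:l rests on {0:k}
piece 3:m — minimal
piece 4:m rests on {3:m}
piece 5:m rests on {4:m}
piece 6:m rests on {5:m}
minimal pieces: {0:k, 1:h, 3:m}
ways to finish when only these pieces remain (= sum over removing one remaining piece with nothing left below it):
  1 left: {1}→1  {2}→1  {6}→1
  2 left: {0,2}→1  {1,2}→2  {1,6}→2  {2,6}→2  {5,6}→1
  3 left: {0,1,2}→3  {0,2,6}→3  {1,2,6}→6  {1,5,6}→3  {2,5,6}→3  {4,5,6}→1
  4 left: {0,1,2,6}→12  {0,2,5,6}→6  {1,2,5,6}→12  {1,4,5,6}→4  {2,4,5,6}→4  {3,4,5,6}→1
  5 left: {0,1,2,5,6}→30  {0,2,4,5,6}→10  {1,2,4,5,6}→20  {1,3,4,5,6}→5  {2,3,4,5,6}→5
  placing 0:k first → 30 extensions
  placing 1:h first → 15 extensions
  placing 3:m first → 60 extensions
total linear extensions = 105

105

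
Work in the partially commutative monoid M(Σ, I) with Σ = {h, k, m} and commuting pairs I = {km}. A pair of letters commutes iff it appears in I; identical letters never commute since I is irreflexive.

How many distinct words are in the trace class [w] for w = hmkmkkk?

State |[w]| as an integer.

15

drop 0:h onto floor
drop 1:m onto {0:h}
drop 2:k onto {0:h}
drop 3:m onto {1:m}
drop 4:k onto {2:k}
drop 5:k onto {4:k}
drop 6:k onto {5:k}
ground layer = {0:h}
drop-orders for the pieces not yet dropped (sum over which currently-grounded one goes next):
  1 to go: {3} 1  {6} 1
  2 to go: {1,3} 1  {3,6} 2  {5,6} 1
  3 to go: {1,3,6} 3  {3,5,6} 3  {4,5,6} 1
  4 to go: {1,3,5,6} 6  {2,4,5,6} 1  {3,4,5,6} 4
  5 to go: {1,3,4,5,6} 10  {2,3,4,5,6} 5
  if 0:h drops first: 15 orders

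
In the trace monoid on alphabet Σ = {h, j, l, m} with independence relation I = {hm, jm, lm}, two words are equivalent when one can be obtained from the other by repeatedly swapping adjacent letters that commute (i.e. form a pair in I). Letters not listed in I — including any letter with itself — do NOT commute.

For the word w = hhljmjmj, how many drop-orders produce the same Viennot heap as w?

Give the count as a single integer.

0(h) covers ∅
1(h) covers 0:h
2(l) covers 1:h
3(j) covers 2:l
4(m) covers ∅
5(j) covers 3:j
6(m) covers 4:m
7(j) covers 5:j
floor of heap: 0:h, 4:m
completions by unplaced set U, small U first (add the entries for U minus each lowest piece of U):
  |U|=1: {6}:1  {7}:1
  |U|=2: {4,6}:1  {5,7}:1  {6,7}:2
  |U|=3: {3,5,7}:1  {4,6,7}:3  {5,6,7}:3
  |U|=4: {2,3,5,7}:1  {3,5,6,7}:4  {4,5,6,7}:6
  |U|=5: {1,2,3,5,7}:1  {2,3,5,6,7}:5  {3,4,5,6,7}:10
  |U|=6: {0,1,2,3,5,7}:1  {1,2,3,5,6,7}:6  {2,3,4,5,6,7}:15
  start at 0(h): 21
  start at 4(m): 7
sum over floor = 28

28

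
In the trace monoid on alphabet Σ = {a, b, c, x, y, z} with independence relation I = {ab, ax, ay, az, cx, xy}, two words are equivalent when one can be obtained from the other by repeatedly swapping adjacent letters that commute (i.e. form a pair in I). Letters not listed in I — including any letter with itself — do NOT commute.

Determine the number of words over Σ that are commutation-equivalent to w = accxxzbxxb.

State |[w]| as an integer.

drop 0:a onto floor
drop 1:c onto {0:a}
drop 2:c onto {1:c}
drop 3:x onto floor
drop 4:x onto {3:x}
drop 5:z onto {2:c, 4:x}
drop 6:b onto {5:z}
drop 7:x onto {6:b}
drop 8:x onto {7:x}
drop 9:b onto {8:x}
ground layer = {0:a, 3:x}
drop-orders for the pieces not yet dropped (sum over which currently-grounded one goes next):
  1 to go: {9} 1
  2 to go: {8,9} 1
  3 to go: {7,8,9} 1
  4 to go: {6,7,8,9} 1
  5 to go: {5,6,7,8,9} 1
  6 to go: {2,5,6,7,8,9} 1  {4,5,6,7,8,9} 1
  7 to go: {1,2,5,6,7,8,9} 1  {2,4,5,6,7,8,9} 2  {3,4,5,6,7,8,9} 1
  8 to go: {0,1,2,5,6,7,8,9} 1  {1,2,4,5,6,7,8,9} 3  {2,3,4,5,6,7,8,9} 3
  if 0:a drops first: 6 orders
  if 3:x drops first: 4 orders
heap linearizations: 10

10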